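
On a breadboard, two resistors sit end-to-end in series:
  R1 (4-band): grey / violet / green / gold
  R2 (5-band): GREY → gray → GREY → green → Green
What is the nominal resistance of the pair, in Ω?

R1: grey, violet → 87; green ×10^5 → 8700000 Ω.
R2: grey, grey, grey → 888; green ×10^5 → 88800000 Ω.
Series: 8700000 + 88800000 = 97500000 Ω.

97500000 Ω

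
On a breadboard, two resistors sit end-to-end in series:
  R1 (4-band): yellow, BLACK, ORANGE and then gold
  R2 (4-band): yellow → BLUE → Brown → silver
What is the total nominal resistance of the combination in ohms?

40460 Ω

R1: yellow, black → 40; orange ×10^3 → 40000 Ω.
R2: yellow, blue → 46; brown ×10 → 460 Ω.
Series: 40000 + 460 = 40460 Ω.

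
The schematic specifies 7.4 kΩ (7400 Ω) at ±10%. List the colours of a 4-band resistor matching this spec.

7400 Ω = 74 × 10^2.
7 → violet
4 → yellow
Multiplier 10^2 → red.
±10% tolerance → silver.

violet, yellow, red, silver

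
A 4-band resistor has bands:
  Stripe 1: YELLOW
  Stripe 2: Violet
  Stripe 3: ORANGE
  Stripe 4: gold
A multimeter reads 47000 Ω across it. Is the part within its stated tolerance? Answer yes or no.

yes

Yellow → 4 (first significant figure)
Violet → 7 (second significant figure)
Orange → ×10^3 multiplier
Gold → ±5% tolerance
47 × 1000 = 47000 Ω
Allowed range: 44650 Ω to 49350 Ω.
47000 Ω lies inside that range.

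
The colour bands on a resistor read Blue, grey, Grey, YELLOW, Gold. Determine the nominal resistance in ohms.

6880000 Ω

Blue → 6 (first significant figure)
Grey → 8 (second significant figure)
Grey → 8 (third significant figure)
Yellow → ×10^4 multiplier
688 × 10000 = 6880000 Ω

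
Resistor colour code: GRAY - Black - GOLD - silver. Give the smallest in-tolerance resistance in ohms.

Grey → 8 (first significant figure)
Black → 0 (second significant figure)
Gold → ×0.1 multiplier
Silver → ±10% tolerance
80 × 0.1 = 8 Ω
Smallest = 8 × (1 − 10/100) = 7.2 Ω.

7.2 Ω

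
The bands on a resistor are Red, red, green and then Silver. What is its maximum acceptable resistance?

Red → 2 (first significant figure)
Red → 2 (second significant figure)
Green → ×10^5 multiplier
Silver → ±10% tolerance
22 × 100000 = 2200000 Ω
Maximum = 2200000 × (1 + 10/100) = 2420000 Ω.

2420000 Ω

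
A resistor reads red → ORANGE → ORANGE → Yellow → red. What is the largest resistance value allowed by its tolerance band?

2376600 Ω

Red → 2 (first significant figure)
Orange → 3 (second significant figure)
Orange → 3 (third significant figure)
Yellow → ×10^4 multiplier
Red → ±2% tolerance
233 × 10000 = 2330000 Ω
Largest = 2330000 × (1 + 2/100) = 2376600 Ω.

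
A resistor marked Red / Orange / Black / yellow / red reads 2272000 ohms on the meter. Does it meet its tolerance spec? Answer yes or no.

yes

Red → 2 (first significant figure)
Orange → 3 (second significant figure)
Black → 0 (third significant figure)
Yellow → ×10^4 multiplier
Red → ±2% tolerance
230 × 10000 = 2300000 Ω
Allowed range: 2254000 Ω to 2346000 Ω.
2272000 ohms lies inside that range.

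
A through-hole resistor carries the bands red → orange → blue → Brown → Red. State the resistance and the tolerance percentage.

Red → 2 (first significant figure)
Orange → 3 (second significant figure)
Blue → 6 (third significant figure)
Brown → ×10 multiplier
Red → ±2% tolerance
236 × 10 = 2360 Ω

2360 Ω ±2%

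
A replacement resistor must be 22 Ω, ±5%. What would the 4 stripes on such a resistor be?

red, red, black, gold

22 Ω = 22 × 10^0.
2 → red
2 → red
Multiplier 10^0 → black.
±5% tolerance → gold.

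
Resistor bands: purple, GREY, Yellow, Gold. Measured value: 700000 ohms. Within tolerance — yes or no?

Violet → 7 (first significant figure)
Grey → 8 (second significant figure)
Yellow → ×10^4 multiplier
Gold → ±5% tolerance
78 × 10000 = 780000 Ω
Allowed range: 741000 Ω to 819000 Ω.
700000 ohms lies outside that range.

no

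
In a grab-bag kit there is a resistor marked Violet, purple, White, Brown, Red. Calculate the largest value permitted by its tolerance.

Violet → 7 (first significant figure)
Violet → 7 (second significant figure)
White → 9 (third significant figure)
Brown → ×10 multiplier
Red → ±2% tolerance
779 × 10 = 7790 Ω
Largest = 7790 × (1 + 2/100) = 7945.8 Ω.

7945.8 Ω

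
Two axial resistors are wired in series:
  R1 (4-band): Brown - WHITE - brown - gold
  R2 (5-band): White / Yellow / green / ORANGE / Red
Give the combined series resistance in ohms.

945190 Ω

R1: brown, white → 19; brown ×10 → 190 Ω.
R2: white, yellow, green → 945; orange ×10^3 → 945000 Ω.
Series: 190 + 945000 = 945190 Ω.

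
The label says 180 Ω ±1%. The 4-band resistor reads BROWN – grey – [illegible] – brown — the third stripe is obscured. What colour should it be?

180 Ω = 18 × 10^1.
The third band is the multiplier, 10^1, which is brown.

brown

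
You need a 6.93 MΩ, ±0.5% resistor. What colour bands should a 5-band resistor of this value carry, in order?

blue, white, orange, yellow, green

6930000 Ω = 693 × 10^4.
6 → blue
9 → white
3 → orange
Multiplier 10^4 → yellow.
±0.5% tolerance → green.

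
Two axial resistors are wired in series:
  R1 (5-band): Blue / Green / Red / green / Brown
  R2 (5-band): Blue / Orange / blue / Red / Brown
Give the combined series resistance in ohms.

65263600 Ω

R1: blue, green, red → 652; green ×10^5 → 65200000 Ω.
R2: blue, orange, blue → 636; red ×10^2 → 63600 Ω.
Series: 65200000 + 63600 = 65263600 Ω.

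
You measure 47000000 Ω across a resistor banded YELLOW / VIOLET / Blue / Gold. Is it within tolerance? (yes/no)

Yellow → 4 (first significant figure)
Violet → 7 (second significant figure)
Blue → ×10^6 multiplier
Gold → ±5% tolerance
47 × 1000000 = 47000000 Ω
Allowed range: 44650000 Ω to 49350000 Ω.
47000000 Ω lies inside that range.

yes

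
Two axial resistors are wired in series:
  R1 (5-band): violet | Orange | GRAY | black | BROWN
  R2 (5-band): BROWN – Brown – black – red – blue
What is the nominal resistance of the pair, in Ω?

R1: violet, orange, grey → 738; black ×1 → 738 Ω.
R2: brown, brown, black → 110; red ×10^2 → 11000 Ω.
Series: 738 + 11000 = 11738 Ω.

11738 Ω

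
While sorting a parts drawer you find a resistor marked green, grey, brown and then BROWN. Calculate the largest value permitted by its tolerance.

585.8 Ω

Green → 5 (first significant figure)
Grey → 8 (second significant figure)
Brown → ×10 multiplier
Brown → ±1% tolerance
58 × 10 = 580 Ω
Largest = 580 × (1 + 1/100) = 585.8 Ω.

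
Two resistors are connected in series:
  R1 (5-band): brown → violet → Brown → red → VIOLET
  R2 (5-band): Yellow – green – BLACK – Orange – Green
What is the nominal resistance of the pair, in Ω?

467100 Ω

R1: brown, violet, brown → 171; red ×10^2 → 17100 Ω.
R2: yellow, green, black → 450; orange ×10^3 → 450000 Ω.
Series: 17100 + 450000 = 467100 Ω.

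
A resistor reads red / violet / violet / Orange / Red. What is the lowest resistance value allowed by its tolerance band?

Red → 2 (first significant figure)
Violet → 7 (second significant figure)
Violet → 7 (third significant figure)
Orange → ×10^3 multiplier
Red → ±2% tolerance
277 × 1000 = 277000 Ω
Lowest = 277000 × (1 − 2/100) = 271460 Ω.

271460 Ω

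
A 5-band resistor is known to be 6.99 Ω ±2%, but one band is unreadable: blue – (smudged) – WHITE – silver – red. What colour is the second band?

6.99 Ω = 699 × 10^-2.
The second band gives digit 9 of the significand, and 9 is white.

white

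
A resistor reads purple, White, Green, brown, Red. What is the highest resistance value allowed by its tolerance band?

8109 Ω

Violet → 7 (first significant figure)
White → 9 (second significant figure)
Green → 5 (third significant figure)
Brown → ×10 multiplier
Red → ±2% tolerance
795 × 10 = 7950 Ω
Highest = 7950 × (1 + 2/100) = 8109 Ω.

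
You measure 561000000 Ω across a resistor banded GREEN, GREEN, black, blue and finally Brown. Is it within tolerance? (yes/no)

Green → 5 (first significant figure)
Green → 5 (second significant figure)
Black → 0 (third significant figure)
Blue → ×10^6 multiplier
Brown → ±1% tolerance
550 × 1000000 = 550000000 Ω
Allowed range: 544500000 Ω to 555500000 Ω.
561000000 Ω lies outside that range.

no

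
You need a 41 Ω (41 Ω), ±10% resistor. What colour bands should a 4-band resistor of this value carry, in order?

41 Ω = 41 × 10^0.
4 → yellow
1 → brown
Multiplier 10^0 → black.
±10% tolerance → silver.

yellow, brown, black, silver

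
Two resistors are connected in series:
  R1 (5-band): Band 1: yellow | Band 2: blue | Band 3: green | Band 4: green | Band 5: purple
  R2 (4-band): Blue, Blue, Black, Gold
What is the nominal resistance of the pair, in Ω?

46500066 Ω

R1: yellow, blue, green → 465; green ×10^5 → 46500000 Ω.
R2: blue, blue → 66; black ×1 → 66 Ω.
Series: 46500000 + 66 = 46500066 Ω.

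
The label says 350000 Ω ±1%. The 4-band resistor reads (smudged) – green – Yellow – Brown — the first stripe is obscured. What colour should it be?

orange

350000 Ω = 35 × 10^4.
The first band gives digit 3 of the significand, and 3 is orange.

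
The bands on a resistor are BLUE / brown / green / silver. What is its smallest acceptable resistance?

Blue → 6 (first significant figure)
Brown → 1 (second significant figure)
Green → ×10^5 multiplier
Silver → ±10% tolerance
61 × 100000 = 6100000 Ω
Smallest = 6100000 × (1 − 10/100) = 5490000 Ω.

5490000 Ω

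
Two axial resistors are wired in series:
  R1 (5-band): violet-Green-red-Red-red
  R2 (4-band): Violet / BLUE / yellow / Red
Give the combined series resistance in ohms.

835200 Ω

R1: violet, green, red → 752; red ×10^2 → 75200 Ω.
R2: violet, blue → 76; yellow ×10^4 → 760000 Ω.
Series: 75200 + 760000 = 835200 Ω.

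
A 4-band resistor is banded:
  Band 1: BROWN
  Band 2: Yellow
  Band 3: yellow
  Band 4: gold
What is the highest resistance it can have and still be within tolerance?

147000 Ω

Brown → 1 (first significant figure)
Yellow → 4 (second significant figure)
Yellow → ×10^4 multiplier
Gold → ±5% tolerance
14 × 10000 = 140000 Ω
Highest = 140000 × (1 + 5/100) = 147000 Ω.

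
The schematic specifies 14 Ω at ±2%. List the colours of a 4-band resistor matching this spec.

brown, yellow, black, red

14 Ω = 14 × 10^0.
1 → brown
4 → yellow
Multiplier 10^0 → black.
±2% tolerance → red.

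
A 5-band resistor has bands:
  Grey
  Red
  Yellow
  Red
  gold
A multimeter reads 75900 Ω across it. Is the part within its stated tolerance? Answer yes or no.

no

Grey → 8 (first significant figure)
Red → 2 (second significant figure)
Yellow → 4 (third significant figure)
Red → ×10^2 multiplier
Gold → ±5% tolerance
824 × 100 = 82400 Ω
Allowed range: 78280 Ω to 86520 Ω.
75900 Ω lies outside that range.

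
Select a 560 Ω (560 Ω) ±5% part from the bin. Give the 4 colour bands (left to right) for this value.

green, blue, brown, gold

560 Ω = 56 × 10^1.
5 → green
6 → blue
Multiplier 10^1 → brown.
±5% tolerance → gold.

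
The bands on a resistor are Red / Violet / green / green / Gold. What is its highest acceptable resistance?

Red → 2 (first significant figure)
Violet → 7 (second significant figure)
Green → 5 (third significant figure)
Green → ×10^5 multiplier
Gold → ±5% tolerance
275 × 100000 = 27500000 Ω
Highest = 27500000 × (1 + 5/100) = 28875000 Ω.

28875000 Ω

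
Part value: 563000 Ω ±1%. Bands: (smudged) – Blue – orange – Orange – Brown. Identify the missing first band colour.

green

563000 Ω = 563 × 10^3.
The first band gives digit 5 of the significand, and 5 is green.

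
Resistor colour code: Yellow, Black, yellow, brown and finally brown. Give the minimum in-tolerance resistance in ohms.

3999.6 Ω

Yellow → 4 (first significant figure)
Black → 0 (second significant figure)
Yellow → 4 (third significant figure)
Brown → ×10 multiplier
Brown → ±1% tolerance
404 × 10 = 4040 Ω
Minimum = 4040 × (1 − 1/100) = 3999.6 Ω.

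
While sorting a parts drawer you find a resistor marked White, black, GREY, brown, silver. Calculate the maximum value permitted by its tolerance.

White → 9 (first significant figure)
Black → 0 (second significant figure)
Grey → 8 (third significant figure)
Brown → ×10 multiplier
Silver → ±10% tolerance
908 × 10 = 9080 Ω
Maximum = 9080 × (1 + 10/100) = 9988 Ω.

9988 Ω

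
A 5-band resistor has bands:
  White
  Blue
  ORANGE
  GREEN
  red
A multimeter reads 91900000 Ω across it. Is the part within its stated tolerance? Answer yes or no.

no

White → 9 (first significant figure)
Blue → 6 (second significant figure)
Orange → 3 (third significant figure)
Green → ×10^5 multiplier
Red → ±2% tolerance
963 × 100000 = 96300000 Ω
Allowed range: 94374000 Ω to 98226000 Ω.
91900000 Ω lies outside that range.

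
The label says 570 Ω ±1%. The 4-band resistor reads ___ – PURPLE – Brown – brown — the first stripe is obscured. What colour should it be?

570 Ω = 57 × 10^1.
The first band gives digit 5 of the significand, and 5 is green.

green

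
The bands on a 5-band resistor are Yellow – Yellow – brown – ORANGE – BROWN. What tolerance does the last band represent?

±1%

The last band, brown, is the tolerance band.
Brown corresponds to ±1%.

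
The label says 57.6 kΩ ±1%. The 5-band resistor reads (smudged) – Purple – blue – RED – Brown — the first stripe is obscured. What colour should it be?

57600 Ω = 576 × 10^2.
The first band gives digit 5 of the significand, and 5 is green.

green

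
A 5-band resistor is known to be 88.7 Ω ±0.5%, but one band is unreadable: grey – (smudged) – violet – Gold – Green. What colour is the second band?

88.7 Ω = 887 × 10^-1.
The second band gives digit 8 of the significand, and 8 is grey.

grey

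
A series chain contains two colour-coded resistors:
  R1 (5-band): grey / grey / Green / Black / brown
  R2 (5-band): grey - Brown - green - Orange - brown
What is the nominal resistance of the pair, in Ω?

R1: grey, grey, green → 885; black ×1 → 885 Ω.
R2: grey, brown, green → 815; orange ×10^3 → 815000 Ω.
Series: 885 + 815000 = 815885 Ω.

815885 Ω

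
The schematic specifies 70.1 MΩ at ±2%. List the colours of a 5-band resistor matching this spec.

violet, black, brown, green, red

70100000 Ω = 701 × 10^5.
7 → violet
0 → black
1 → brown
Multiplier 10^5 → green.
±2% tolerance → red.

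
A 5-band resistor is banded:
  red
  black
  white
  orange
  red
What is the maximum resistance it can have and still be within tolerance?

Red → 2 (first significant figure)
Black → 0 (second significant figure)
White → 9 (third significant figure)
Orange → ×10^3 multiplier
Red → ±2% tolerance
209 × 1000 = 209000 Ω
Maximum = 209000 × (1 + 2/100) = 213180 Ω.

213180 Ω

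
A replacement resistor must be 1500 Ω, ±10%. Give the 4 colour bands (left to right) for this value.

brown, green, red, silver

1500 Ω = 15 × 10^2.
1 → brown
5 → green
Multiplier 10^2 → red.
±10% tolerance → silver.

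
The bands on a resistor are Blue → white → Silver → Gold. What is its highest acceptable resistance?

Blue → 6 (first significant figure)
White → 9 (second significant figure)
Silver → ×0.01 multiplier
Gold → ±5% tolerance
69 × 0.01 = 0.69 Ω
Highest = 0.69 × (1 + 5/100) = 0.7245 Ω.

0.7245 Ω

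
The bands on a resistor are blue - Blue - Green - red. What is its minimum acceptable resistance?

6468000 Ω

Blue → 6 (first significant figure)
Blue → 6 (second significant figure)
Green → ×10^5 multiplier
Red → ±2% tolerance
66 × 100000 = 6600000 Ω
Minimum = 6600000 × (1 − 2/100) = 6468000 Ω.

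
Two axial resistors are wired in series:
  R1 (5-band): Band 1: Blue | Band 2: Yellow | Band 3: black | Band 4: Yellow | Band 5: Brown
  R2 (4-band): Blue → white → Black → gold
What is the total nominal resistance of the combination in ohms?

R1: blue, yellow, black → 640; yellow ×10^4 → 6400000 Ω.
R2: blue, white → 69; black ×1 → 69 Ω.
Series: 6400000 + 69 = 6400069 Ω.

6400069 Ω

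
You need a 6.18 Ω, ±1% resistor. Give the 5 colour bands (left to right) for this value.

blue, brown, grey, silver, brown

6.18 Ω = 618 × 10^-2.
6 → blue
1 → brown
8 → grey
Multiplier 10^-2 → silver.
±1% tolerance → brown.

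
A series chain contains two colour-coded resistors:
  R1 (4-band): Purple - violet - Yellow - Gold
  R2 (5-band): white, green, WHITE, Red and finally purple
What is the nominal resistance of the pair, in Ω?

R1: violet, violet → 77; yellow ×10^4 → 770000 Ω.
R2: white, green, white → 959; red ×10^2 → 95900 Ω.
Series: 770000 + 95900 = 865900 Ω.

865900 Ω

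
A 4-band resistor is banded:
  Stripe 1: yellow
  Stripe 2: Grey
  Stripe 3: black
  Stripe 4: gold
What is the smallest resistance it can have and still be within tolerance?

45.6 Ω

Yellow → 4 (first significant figure)
Grey → 8 (second significant figure)
Black → ×1 multiplier
Gold → ±5% tolerance
48 × 1 = 48 Ω
Smallest = 48 × (1 − 5/100) = 45.6 Ω.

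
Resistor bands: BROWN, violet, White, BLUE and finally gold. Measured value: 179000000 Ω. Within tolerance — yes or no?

yes

Brown → 1 (first significant figure)
Violet → 7 (second significant figure)
White → 9 (third significant figure)
Blue → ×10^6 multiplier
Gold → ±5% tolerance
179 × 1000000 = 179000000 Ω
Allowed range: 170050000 Ω to 187950000 Ω.
179000000 Ω lies inside that range.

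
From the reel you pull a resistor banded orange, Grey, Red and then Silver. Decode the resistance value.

3800 Ω

Orange → 3 (first significant figure)
Grey → 8 (second significant figure)
Red → ×10^2 multiplier
38 × 100 = 3800 Ω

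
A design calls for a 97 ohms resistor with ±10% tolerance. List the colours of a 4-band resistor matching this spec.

97 Ω = 97 × 10^0.
9 → white
7 → violet
Multiplier 10^0 → black.
±10% tolerance → silver.

white, violet, black, silver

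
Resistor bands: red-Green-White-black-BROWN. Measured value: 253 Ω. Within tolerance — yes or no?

no

Red → 2 (first significant figure)
Green → 5 (second significant figure)
White → 9 (third significant figure)
Black → ×1 multiplier
Brown → ±1% tolerance
259 × 1 = 259 Ω
Allowed range: 256.41 Ω to 261.59 Ω.
253 Ω lies outside that range.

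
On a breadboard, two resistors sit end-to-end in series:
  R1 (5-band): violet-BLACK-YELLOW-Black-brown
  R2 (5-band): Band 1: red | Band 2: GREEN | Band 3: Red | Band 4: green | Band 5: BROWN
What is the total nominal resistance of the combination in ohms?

25200704 Ω

R1: violet, black, yellow → 704; black ×1 → 704 Ω.
R2: red, green, red → 252; green ×10^5 → 25200000 Ω.
Series: 704 + 25200000 = 25200704 Ω.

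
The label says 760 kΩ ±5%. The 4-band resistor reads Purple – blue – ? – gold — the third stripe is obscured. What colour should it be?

yellow

760000 Ω = 76 × 10^4.
The third band is the multiplier, 10^4, which is yellow.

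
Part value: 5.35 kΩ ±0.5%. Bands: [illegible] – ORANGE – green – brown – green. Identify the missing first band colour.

green

5350 Ω = 535 × 10^1.
The first band gives digit 5 of the significand, and 5 is green.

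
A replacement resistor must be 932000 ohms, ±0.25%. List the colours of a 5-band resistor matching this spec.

white, orange, red, orange, blue

932000 Ω = 932 × 10^3.
9 → white
3 → orange
2 → red
Multiplier 10^3 → orange.
±0.25% tolerance → blue.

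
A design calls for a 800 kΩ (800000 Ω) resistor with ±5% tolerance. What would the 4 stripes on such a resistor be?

800000 Ω = 80 × 10^4.
8 → grey
0 → black
Multiplier 10^4 → yellow.
±5% tolerance → gold.

grey, black, yellow, gold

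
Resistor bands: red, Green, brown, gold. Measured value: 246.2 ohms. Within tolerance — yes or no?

yes

Red → 2 (first significant figure)
Green → 5 (second significant figure)
Brown → ×10 multiplier
Gold → ±5% tolerance
25 × 10 = 250 Ω
Allowed range: 237.5 Ω to 262.5 Ω.
246.2 ohms lies inside that range.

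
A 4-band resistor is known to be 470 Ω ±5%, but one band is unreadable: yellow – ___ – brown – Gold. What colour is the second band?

470 Ω = 47 × 10^1.
The second band gives digit 7 of the significand, and 7 is violet.

violet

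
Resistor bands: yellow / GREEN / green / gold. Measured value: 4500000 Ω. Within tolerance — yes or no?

yes

Yellow → 4 (first significant figure)
Green → 5 (second significant figure)
Green → ×10^5 multiplier
Gold → ±5% tolerance
45 × 100000 = 4500000 Ω
Allowed range: 4275000 Ω to 4725000 Ω.
4500000 Ω lies inside that range.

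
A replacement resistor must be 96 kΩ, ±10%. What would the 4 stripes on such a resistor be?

96000 Ω = 96 × 10^3.
9 → white
6 → blue
Multiplier 10^3 → orange.
±10% tolerance → silver.

white, blue, orange, silver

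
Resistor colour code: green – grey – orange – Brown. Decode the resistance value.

58000 Ω

Green → 5 (first significant figure)
Grey → 8 (second significant figure)
Orange → ×10^3 multiplier
58 × 1000 = 58000 Ω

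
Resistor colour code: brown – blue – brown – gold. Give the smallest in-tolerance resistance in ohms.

Brown → 1 (first significant figure)
Blue → 6 (second significant figure)
Brown → ×10 multiplier
Gold → ±5% tolerance
16 × 10 = 160 Ω
Smallest = 160 × (1 − 5/100) = 152 Ω.

152 Ω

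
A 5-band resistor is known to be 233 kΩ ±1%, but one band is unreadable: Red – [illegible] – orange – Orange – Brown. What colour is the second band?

233000 Ω = 233 × 10^3.
The second band gives digit 3 of the significand, and 3 is orange.

orange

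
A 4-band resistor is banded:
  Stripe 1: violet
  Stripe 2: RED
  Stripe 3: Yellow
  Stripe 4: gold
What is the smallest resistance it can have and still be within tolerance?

Violet → 7 (first significant figure)
Red → 2 (second significant figure)
Yellow → ×10^4 multiplier
Gold → ±5% tolerance
72 × 10000 = 720000 Ω
Smallest = 720000 × (1 − 5/100) = 684000 Ω.

684000 Ω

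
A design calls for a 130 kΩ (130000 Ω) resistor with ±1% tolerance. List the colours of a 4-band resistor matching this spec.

brown, orange, yellow, brown

130000 Ω = 13 × 10^4.
1 → brown
3 → orange
Multiplier 10^4 → yellow.
±1% tolerance → brown.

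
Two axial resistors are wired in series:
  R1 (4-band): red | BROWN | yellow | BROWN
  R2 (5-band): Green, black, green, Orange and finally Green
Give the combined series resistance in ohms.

715000 Ω

R1: red, brown → 21; yellow ×10^4 → 210000 Ω.
R2: green, black, green → 505; orange ×10^3 → 505000 Ω.
Series: 210000 + 505000 = 715000 Ω.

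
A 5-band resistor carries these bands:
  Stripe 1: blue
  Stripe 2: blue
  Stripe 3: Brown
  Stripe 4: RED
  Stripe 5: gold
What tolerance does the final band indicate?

±5%

The last band, gold, is the tolerance band.
Gold corresponds to ±5%.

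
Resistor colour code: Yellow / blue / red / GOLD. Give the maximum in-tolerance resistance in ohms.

4830 Ω

Yellow → 4 (first significant figure)
Blue → 6 (second significant figure)
Red → ×10^2 multiplier
Gold → ±5% tolerance
46 × 100 = 4600 Ω
Maximum = 4600 × (1 + 5/100) = 4830 Ω.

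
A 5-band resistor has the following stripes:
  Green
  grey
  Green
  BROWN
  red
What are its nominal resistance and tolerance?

Green → 5 (first significant figure)
Grey → 8 (second significant figure)
Green → 5 (third significant figure)
Brown → ×10 multiplier
Red → ±2% tolerance
585 × 10 = 5850 Ω

5850 Ω ±2%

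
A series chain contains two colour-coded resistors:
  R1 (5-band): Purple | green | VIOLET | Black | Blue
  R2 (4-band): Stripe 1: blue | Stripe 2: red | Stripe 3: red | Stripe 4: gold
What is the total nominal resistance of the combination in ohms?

6957 Ω

R1: violet, green, violet → 757; black ×1 → 757 Ω.
R2: blue, red → 62; red ×10^2 → 6200 Ω.
Series: 757 + 6200 = 6957 Ω.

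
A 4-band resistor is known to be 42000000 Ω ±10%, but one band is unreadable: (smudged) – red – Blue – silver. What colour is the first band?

yellow

42000000 Ω = 42 × 10^6.
The first band gives digit 4 of the significand, and 4 is yellow.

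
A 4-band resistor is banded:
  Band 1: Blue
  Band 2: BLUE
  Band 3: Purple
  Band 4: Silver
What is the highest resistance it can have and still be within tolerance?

Blue → 6 (first significant figure)
Blue → 6 (second significant figure)
Violet → ×10^7 multiplier
Silver → ±10% tolerance
66 × 10000000 = 660000000 Ω
Highest = 660000000 × (1 + 10/100) = 726000000 Ω.

726000000 Ω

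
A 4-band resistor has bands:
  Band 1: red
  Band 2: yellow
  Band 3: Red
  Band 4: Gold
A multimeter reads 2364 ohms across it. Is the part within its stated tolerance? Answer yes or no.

Red → 2 (first significant figure)
Yellow → 4 (second significant figure)
Red → ×10^2 multiplier
Gold → ±5% tolerance
24 × 100 = 2400 Ω
Allowed range: 2280 Ω to 2520 Ω.
2364 ohms lies inside that range.

yes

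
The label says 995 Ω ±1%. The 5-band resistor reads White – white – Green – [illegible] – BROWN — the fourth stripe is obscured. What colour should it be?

995 Ω = 995 × 10^0.
The fourth band is the multiplier, 10^0, which is black.

black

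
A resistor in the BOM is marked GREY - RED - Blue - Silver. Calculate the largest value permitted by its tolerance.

Grey → 8 (first significant figure)
Red → 2 (second significant figure)
Blue → ×10^6 multiplier
Silver → ±10% tolerance
82 × 1000000 = 82000000 Ω
Largest = 82000000 × (1 + 10/100) = 90200000 Ω.

90200000 Ω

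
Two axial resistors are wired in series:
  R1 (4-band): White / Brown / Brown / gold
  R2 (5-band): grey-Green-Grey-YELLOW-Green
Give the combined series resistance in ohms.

8580910 Ω

R1: white, brown → 91; brown ×10 → 910 Ω.
R2: grey, green, grey → 858; yellow ×10^4 → 8580000 Ω.
Series: 910 + 8580000 = 8580910 Ω.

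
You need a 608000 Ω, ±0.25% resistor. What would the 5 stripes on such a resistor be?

blue, black, grey, orange, blue

608000 Ω = 608 × 10^3.
6 → blue
0 → black
8 → grey
Multiplier 10^3 → orange.
±0.25% tolerance → blue.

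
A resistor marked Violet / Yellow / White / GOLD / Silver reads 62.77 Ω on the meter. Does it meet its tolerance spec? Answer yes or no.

no

Violet → 7 (first significant figure)
Yellow → 4 (second significant figure)
White → 9 (third significant figure)
Gold → ×0.1 multiplier
Silver → ±10% tolerance
749 × 0.1 = 74.9 Ω
Allowed range: 67.41 Ω to 82.39 Ω.
62.77 Ω lies outside that range.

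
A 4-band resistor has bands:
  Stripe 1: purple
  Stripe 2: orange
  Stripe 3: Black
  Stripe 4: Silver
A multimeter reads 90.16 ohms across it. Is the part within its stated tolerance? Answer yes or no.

no

Violet → 7 (first significant figure)
Orange → 3 (second significant figure)
Black → ×1 multiplier
Silver → ±10% tolerance
73 × 1 = 73 Ω
Allowed range: 65.7 Ω to 80.3 Ω.
90.16 ohms lies outside that range.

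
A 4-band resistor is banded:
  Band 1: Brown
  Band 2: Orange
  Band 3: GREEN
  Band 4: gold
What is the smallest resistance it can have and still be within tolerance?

1235000 Ω

Brown → 1 (first significant figure)
Orange → 3 (second significant figure)
Green → ×10^5 multiplier
Gold → ±5% tolerance
13 × 100000 = 1300000 Ω
Smallest = 1300000 × (1 − 5/100) = 1235000 Ω.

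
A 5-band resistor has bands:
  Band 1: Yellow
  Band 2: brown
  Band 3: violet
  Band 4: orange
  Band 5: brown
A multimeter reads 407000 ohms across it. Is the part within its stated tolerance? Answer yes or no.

no

Yellow → 4 (first significant figure)
Brown → 1 (second significant figure)
Violet → 7 (third significant figure)
Orange → ×10^3 multiplier
Brown → ±1% tolerance
417 × 1000 = 417000 Ω
Allowed range: 412830 Ω to 421170 Ω.
407000 ohms lies outside that range.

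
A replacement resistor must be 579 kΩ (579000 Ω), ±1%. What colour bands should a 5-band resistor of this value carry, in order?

579000 Ω = 579 × 10^3.
5 → green
7 → violet
9 → white
Multiplier 10^3 → orange.
±1% tolerance → brown.

green, violet, white, orange, brown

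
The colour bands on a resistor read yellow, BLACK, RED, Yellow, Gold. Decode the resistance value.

Yellow → 4 (first significant figure)
Black → 0 (second significant figure)
Red → 2 (third significant figure)
Yellow → ×10^4 multiplier
402 × 10000 = 4020000 Ω

4020000 Ω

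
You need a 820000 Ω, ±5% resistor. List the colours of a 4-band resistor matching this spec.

grey, red, yellow, gold

820000 Ω = 82 × 10^4.
8 → grey
2 → red
Multiplier 10^4 → yellow.
±5% tolerance → gold.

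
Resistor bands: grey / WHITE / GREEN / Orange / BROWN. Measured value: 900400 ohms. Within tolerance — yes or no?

yes

Grey → 8 (first significant figure)
White → 9 (second significant figure)
Green → 5 (third significant figure)
Orange → ×10^3 multiplier
Brown → ±1% tolerance
895 × 1000 = 895000 Ω
Allowed range: 886050 Ω to 903950 Ω.
900400 ohms lies inside that range.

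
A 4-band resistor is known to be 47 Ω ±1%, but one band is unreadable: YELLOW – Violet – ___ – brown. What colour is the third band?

black

47 Ω = 47 × 10^0.
The third band is the multiplier, 10^0, which is black.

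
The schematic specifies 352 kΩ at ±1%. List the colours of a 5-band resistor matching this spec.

orange, green, red, orange, brown

352000 Ω = 352 × 10^3.
3 → orange
5 → green
2 → red
Multiplier 10^3 → orange.
±1% tolerance → brown.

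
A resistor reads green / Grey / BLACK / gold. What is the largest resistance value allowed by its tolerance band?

Green → 5 (first significant figure)
Grey → 8 (second significant figure)
Black → ×1 multiplier
Gold → ±5% tolerance
58 × 1 = 58 Ω
Largest = 58 × (1 + 5/100) = 60.9 Ω.

60.9 Ω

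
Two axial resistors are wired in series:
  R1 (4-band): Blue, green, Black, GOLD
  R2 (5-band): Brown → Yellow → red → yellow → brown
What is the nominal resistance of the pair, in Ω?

1420065 Ω

R1: blue, green → 65; black ×1 → 65 Ω.
R2: brown, yellow, red → 142; yellow ×10^4 → 1420000 Ω.
Series: 65 + 1420000 = 1420065 Ω.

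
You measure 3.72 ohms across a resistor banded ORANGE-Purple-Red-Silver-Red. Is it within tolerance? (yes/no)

Orange → 3 (first significant figure)
Violet → 7 (second significant figure)
Red → 2 (third significant figure)
Silver → ×0.01 multiplier
Red → ±2% tolerance
372 × 0.01 = 3.72 Ω
Allowed range: 3.6456 Ω to 3.7944 Ω.
3.72 ohms lies inside that range.

yes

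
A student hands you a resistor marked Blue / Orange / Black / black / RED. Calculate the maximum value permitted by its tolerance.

Blue → 6 (first significant figure)
Orange → 3 (second significant figure)
Black → 0 (third significant figure)
Black → ×1 multiplier
Red → ±2% tolerance
630 × 1 = 630 Ω
Maximum = 630 × (1 + 2/100) = 642.6 Ω.

642.6 Ω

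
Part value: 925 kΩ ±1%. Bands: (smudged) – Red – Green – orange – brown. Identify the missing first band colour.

925000 Ω = 925 × 10^3.
The first band gives digit 9 of the significand, and 9 is white.

white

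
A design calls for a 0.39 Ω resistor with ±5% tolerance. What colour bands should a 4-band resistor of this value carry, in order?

0.39 Ω = 39 × 10^-2.
3 → orange
9 → white
Multiplier 10^-2 → silver.
±5% tolerance → gold.

orange, white, silver, gold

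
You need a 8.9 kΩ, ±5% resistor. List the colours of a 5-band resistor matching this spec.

grey, white, black, brown, gold

8900 Ω = 890 × 10^1.
8 → grey
9 → white
0 → black
Multiplier 10^1 → brown.
±5% tolerance → gold.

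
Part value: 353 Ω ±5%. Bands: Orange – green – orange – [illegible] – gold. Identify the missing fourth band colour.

353 Ω = 353 × 10^0.
The fourth band is the multiplier, 10^0, which is black.

black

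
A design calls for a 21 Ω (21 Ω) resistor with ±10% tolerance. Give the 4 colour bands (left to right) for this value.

21 Ω = 21 × 10^0.
2 → red
1 → brown
Multiplier 10^0 → black.
±10% tolerance → silver.

red, brown, black, silver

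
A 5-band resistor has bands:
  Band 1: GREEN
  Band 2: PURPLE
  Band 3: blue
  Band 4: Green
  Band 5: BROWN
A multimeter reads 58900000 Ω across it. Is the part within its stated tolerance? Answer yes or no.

no

Green → 5 (first significant figure)
Violet → 7 (second significant figure)
Blue → 6 (third significant figure)
Green → ×10^5 multiplier
Brown → ±1% tolerance
576 × 100000 = 57600000 Ω
Allowed range: 57024000 Ω to 58176000 Ω.
58900000 Ω lies outside that range.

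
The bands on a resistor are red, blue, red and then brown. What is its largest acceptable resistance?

2626 Ω

Red → 2 (first significant figure)
Blue → 6 (second significant figure)
Red → ×10^2 multiplier
Brown → ±1% tolerance
26 × 100 = 2600 Ω
Largest = 2600 × (1 + 1/100) = 2626 Ω.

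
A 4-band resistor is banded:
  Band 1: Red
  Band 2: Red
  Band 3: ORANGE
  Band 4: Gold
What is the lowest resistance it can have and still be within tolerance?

20900 Ω

Red → 2 (first significant figure)
Red → 2 (second significant figure)
Orange → ×10^3 multiplier
Gold → ±5% tolerance
22 × 1000 = 22000 Ω
Lowest = 22000 × (1 − 5/100) = 20900 Ω.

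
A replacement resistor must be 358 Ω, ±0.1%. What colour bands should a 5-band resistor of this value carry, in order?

orange, green, grey, black, violet

358 Ω = 358 × 10^0.
3 → orange
5 → green
8 → grey
Multiplier 10^0 → black.
±0.1% tolerance → violet.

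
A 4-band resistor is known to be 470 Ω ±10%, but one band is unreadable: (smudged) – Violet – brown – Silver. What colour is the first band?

470 Ω = 47 × 10^1.
The first band gives digit 4 of the significand, and 4 is yellow.

yellow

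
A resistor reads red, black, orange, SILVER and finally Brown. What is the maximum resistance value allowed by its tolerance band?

2.0503 Ω

Red → 2 (first significant figure)
Black → 0 (second significant figure)
Orange → 3 (third significant figure)
Silver → ×0.01 multiplier
Brown → ±1% tolerance
203 × 0.01 = 2.03 Ω
Maximum = 2.03 × (1 + 1/100) = 2.0503 Ω.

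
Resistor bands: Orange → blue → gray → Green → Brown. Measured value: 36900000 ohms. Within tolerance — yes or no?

yes

Orange → 3 (first significant figure)
Blue → 6 (second significant figure)
Grey → 8 (third significant figure)
Green → ×10^5 multiplier
Brown → ±1% tolerance
368 × 100000 = 36800000 Ω
Allowed range: 36432000 Ω to 37168000 Ω.
36900000 ohms lies inside that range.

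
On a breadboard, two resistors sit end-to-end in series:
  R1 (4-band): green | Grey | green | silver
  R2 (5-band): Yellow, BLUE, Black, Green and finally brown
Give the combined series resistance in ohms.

R1: green, grey → 58; green ×10^5 → 5800000 Ω.
R2: yellow, blue, black → 460; green ×10^5 → 46000000 Ω.
Series: 5800000 + 46000000 = 51800000 Ω.

51800000 Ω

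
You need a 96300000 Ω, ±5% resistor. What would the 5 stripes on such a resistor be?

white, blue, orange, green, gold

96300000 Ω = 963 × 10^5.
9 → white
6 → blue
3 → orange
Multiplier 10^5 → green.
±5% tolerance → gold.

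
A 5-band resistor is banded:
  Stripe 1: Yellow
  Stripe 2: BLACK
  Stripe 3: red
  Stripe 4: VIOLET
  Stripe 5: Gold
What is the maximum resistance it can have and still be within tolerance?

4221000000 Ω

Yellow → 4 (first significant figure)
Black → 0 (second significant figure)
Red → 2 (third significant figure)
Violet → ×10^7 multiplier
Gold → ±5% tolerance
402 × 10000000 = 4020000000 Ω
Maximum = 4020000000 × (1 + 5/100) = 4221000000 Ω.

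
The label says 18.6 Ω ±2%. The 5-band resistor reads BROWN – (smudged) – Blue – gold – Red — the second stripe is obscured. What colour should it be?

grey

18.6 Ω = 186 × 10^-1.
The second band gives digit 8 of the significand, and 8 is grey.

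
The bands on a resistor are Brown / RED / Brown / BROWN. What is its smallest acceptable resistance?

Brown → 1 (first significant figure)
Red → 2 (second significant figure)
Brown → ×10 multiplier
Brown → ±1% tolerance
12 × 10 = 120 Ω
Smallest = 120 × (1 − 1/100) = 118.8 Ω.

118.8 Ω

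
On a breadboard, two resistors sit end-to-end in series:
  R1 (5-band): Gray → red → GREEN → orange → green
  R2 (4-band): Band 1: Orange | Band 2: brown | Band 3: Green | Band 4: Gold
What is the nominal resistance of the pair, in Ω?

3925000 Ω

R1: grey, red, green → 825; orange ×10^3 → 825000 Ω.
R2: orange, brown → 31; green ×10^5 → 3100000 Ω.
Series: 825000 + 3100000 = 3925000 Ω.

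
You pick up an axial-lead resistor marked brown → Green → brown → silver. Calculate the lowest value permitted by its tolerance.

135 Ω

Brown → 1 (first significant figure)
Green → 5 (second significant figure)
Brown → ×10 multiplier
Silver → ±10% tolerance
15 × 10 = 150 Ω
Lowest = 150 × (1 − 10/100) = 135 Ω.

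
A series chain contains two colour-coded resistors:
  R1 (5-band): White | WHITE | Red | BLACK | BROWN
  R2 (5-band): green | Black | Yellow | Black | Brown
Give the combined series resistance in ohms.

1496 Ω

R1: white, white, red → 992; black ×1 → 992 Ω.
R2: green, black, yellow → 504; black ×1 → 504 Ω.
Series: 992 + 504 = 1496 Ω.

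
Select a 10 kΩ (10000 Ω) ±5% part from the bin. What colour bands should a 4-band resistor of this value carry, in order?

10000 Ω = 10 × 10^3.
1 → brown
0 → black
Multiplier 10^3 → orange.
±5% tolerance → gold.

brown, black, orange, gold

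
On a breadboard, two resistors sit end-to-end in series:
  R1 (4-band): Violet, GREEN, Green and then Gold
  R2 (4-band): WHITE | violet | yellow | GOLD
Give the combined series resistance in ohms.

8470000 Ω

R1: violet, green → 75; green ×10^5 → 7500000 Ω.
R2: white, violet → 97; yellow ×10^4 → 970000 Ω.
Series: 7500000 + 970000 = 8470000 Ω.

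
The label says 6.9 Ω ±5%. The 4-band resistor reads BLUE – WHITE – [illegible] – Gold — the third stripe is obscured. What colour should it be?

6.9 Ω = 69 × 10^-1.
The third band is the multiplier, 10^-1, which is gold.

gold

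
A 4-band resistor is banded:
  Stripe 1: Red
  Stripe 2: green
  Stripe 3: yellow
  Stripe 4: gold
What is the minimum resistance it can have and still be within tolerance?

237500 Ω

Red → 2 (first significant figure)
Green → 5 (second significant figure)
Yellow → ×10^4 multiplier
Gold → ±5% tolerance
25 × 10000 = 250000 Ω
Minimum = 250000 × (1 − 5/100) = 237500 Ω.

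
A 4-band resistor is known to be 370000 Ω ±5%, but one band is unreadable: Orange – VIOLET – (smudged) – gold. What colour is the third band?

yellow

370000 Ω = 37 × 10^4.
The third band is the multiplier, 10^4, which is yellow.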